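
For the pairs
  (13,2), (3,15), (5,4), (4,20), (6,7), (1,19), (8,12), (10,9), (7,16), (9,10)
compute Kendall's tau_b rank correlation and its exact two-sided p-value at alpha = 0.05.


Step 1: Enumerate the 45 unordered pairs (i,j) with i<j and classify each by sign(x_j-x_i) * sign(y_j-y_i).
  (1,2):dx=-10,dy=+13->D; (1,3):dx=-8,dy=+2->D; (1,4):dx=-9,dy=+18->D; (1,5):dx=-7,dy=+5->D
  (1,6):dx=-12,dy=+17->D; (1,7):dx=-5,dy=+10->D; (1,8):dx=-3,dy=+7->D; (1,9):dx=-6,dy=+14->D
  (1,10):dx=-4,dy=+8->D; (2,3):dx=+2,dy=-11->D; (2,4):dx=+1,dy=+5->C; (2,5):dx=+3,dy=-8->D
  (2,6):dx=-2,dy=+4->D; (2,7):dx=+5,dy=-3->D; (2,8):dx=+7,dy=-6->D; (2,9):dx=+4,dy=+1->C
  (2,10):dx=+6,dy=-5->D; (3,4):dx=-1,dy=+16->D; (3,5):dx=+1,dy=+3->C; (3,6):dx=-4,dy=+15->D
  (3,7):dx=+3,dy=+8->C; (3,8):dx=+5,dy=+5->C; (3,9):dx=+2,dy=+12->C; (3,10):dx=+4,dy=+6->C
  (4,5):dx=+2,dy=-13->D; (4,6):dx=-3,dy=-1->C; (4,7):dx=+4,dy=-8->D; (4,8):dx=+6,dy=-11->D
  (4,9):dx=+3,dy=-4->D; (4,10):dx=+5,dy=-10->D; (5,6):dx=-5,dy=+12->D; (5,7):dx=+2,dy=+5->C
  (5,8):dx=+4,dy=+2->C; (5,9):dx=+1,dy=+9->C; (5,10):dx=+3,dy=+3->C; (6,7):dx=+7,dy=-7->D
  (6,8):dx=+9,dy=-10->D; (6,9):dx=+6,dy=-3->D; (6,10):dx=+8,dy=-9->D; (7,8):dx=+2,dy=-3->D
  (7,9):dx=-1,dy=+4->D; (7,10):dx=+1,dy=-2->D; (8,9):dx=-3,dy=+7->D; (8,10):dx=-1,dy=+1->D
  (9,10):dx=+2,dy=-6->D
Step 2: C = 12, D = 33, total pairs = 45.
Step 3: tau = (C - D)/(n(n-1)/2) = (12 - 33)/45 = -0.466667.
Step 4: Exact two-sided p-value (enumerate n! = 3628800 permutations of y under H0): p = 0.072550.
Step 5: alpha = 0.05. fail to reject H0.

tau_b = -0.4667 (C=12, D=33), p = 0.072550, fail to reject H0.


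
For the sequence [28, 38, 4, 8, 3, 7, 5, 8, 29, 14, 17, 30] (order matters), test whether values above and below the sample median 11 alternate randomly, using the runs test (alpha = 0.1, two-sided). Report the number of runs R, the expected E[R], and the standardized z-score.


Step 1: Compute median = 11; label A = above, B = below.
Labels in order: AABBBBBBAAAA  (n_A = 6, n_B = 6)
Step 2: Count runs R = 3.
Step 3: Under H0 (random ordering), E[R] = 2*n_A*n_B/(n_A+n_B) + 1 = 2*6*6/12 + 1 = 7.0000.
        Var[R] = 2*n_A*n_B*(2*n_A*n_B - n_A - n_B) / ((n_A+n_B)^2 * (n_A+n_B-1)) = 4320/1584 = 2.7273.
        SD[R] = 1.6514.
Step 4: Continuity-corrected z = (R + 0.5 - E[R]) / SD[R] = (3 + 0.5 - 7.0000) / 1.6514 = -2.1194.
Step 5: Two-sided p-value via normal approximation = 2*(1 - Phi(|z|)) = 0.034060.
Step 6: alpha = 0.1. reject H0.

R = 3, z = -2.1194, p = 0.034060, reject H0.


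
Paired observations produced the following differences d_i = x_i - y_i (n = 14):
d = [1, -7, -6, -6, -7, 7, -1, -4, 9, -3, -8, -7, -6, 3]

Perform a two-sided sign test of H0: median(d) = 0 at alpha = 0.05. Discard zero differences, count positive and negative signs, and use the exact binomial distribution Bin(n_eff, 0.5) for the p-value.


Step 1: Discard zero differences. Original n = 14; n_eff = number of nonzero differences = 14.
Nonzero differences (with sign): +1, -7, -6, -6, -7, +7, -1, -4, +9, -3, -8, -7, -6, +3
Step 2: Count signs: positive = 4, negative = 10.
Step 3: Under H0: P(positive) = 0.5, so the number of positives S ~ Bin(14, 0.5).
Step 4: Two-sided exact p-value = sum of Bin(14,0.5) probabilities at or below the observed probability = 0.179565.
Step 5: alpha = 0.05. fail to reject H0.

n_eff = 14, pos = 4, neg = 10, p = 0.179565, fail to reject H0.


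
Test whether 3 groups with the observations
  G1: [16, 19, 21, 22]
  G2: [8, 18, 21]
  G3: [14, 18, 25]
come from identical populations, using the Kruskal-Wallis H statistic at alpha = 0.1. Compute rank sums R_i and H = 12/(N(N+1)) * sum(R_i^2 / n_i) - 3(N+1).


Step 1: Combine all N = 10 observations and assign midranks.
sorted (value, group, rank): (8,G2,1), (14,G3,2), (16,G1,3), (18,G2,4.5), (18,G3,4.5), (19,G1,6), (21,G1,7.5), (21,G2,7.5), (22,G1,9), (25,G3,10)
Step 2: Sum ranks within each group.
R_1 = 25.5 (n_1 = 4)
R_2 = 13 (n_2 = 3)
R_3 = 16.5 (n_3 = 3)
Step 3: H = 12/(N(N+1)) * sum(R_i^2/n_i) - 3(N+1)
     = 12/(10*11) * (25.5^2/4 + 13^2/3 + 16.5^2/3) - 3*11
     = 0.109091 * 309.646 - 33
     = 0.779545.
Step 4: Ties present; correction factor C = 1 - 12/(10^3 - 10) = 0.987879. Corrected H = 0.779545 / 0.987879 = 0.789110.
Step 5: Under H0, H ~ chi^2(2); p-value = 0.673980.
Step 6: alpha = 0.1. fail to reject H0.

H = 0.7891, df = 2, p = 0.673980, fail to reject H0.


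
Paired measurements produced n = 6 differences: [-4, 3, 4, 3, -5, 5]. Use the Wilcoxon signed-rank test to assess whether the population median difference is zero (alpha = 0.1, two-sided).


Step 1: Drop any zero differences (none here) and take |d_i|.
|d| = [4, 3, 4, 3, 5, 5]
Step 2: Midrank |d_i| (ties get averaged ranks).
ranks: |4|->3.5, |3|->1.5, |4|->3.5, |3|->1.5, |5|->5.5, |5|->5.5
Step 3: Attach original signs; sum ranks with positive sign and with negative sign.
W+ = 1.5 + 3.5 + 1.5 + 5.5 = 12
W- = 3.5 + 5.5 = 9
(Check: W+ + W- = 21 should equal n(n+1)/2 = 21.)
Step 4: Test statistic W = min(W+, W-) = 9.
Step 5: Ties in |d|, so use the tie-corrected normal approximation.
        E[W] = n(n+1)/4 = 6*7/4 = 10.5.
        Tie groups: |d|=3 (t=2), |d|=4 (t=2), |d|=5 (t=2); sum(t^3 - t) = 18.
        Var[W] = n(n+1)(2n+1)/24 - sum(t^3-t)/48 = 546/24 - 18/48 = 22.375.
        z = (W - E[W]) / sqrt(Var[W]) = (9 - 10.5) / 4.7302 = -0.3171.
        Two-sided p = 2*Phi(z) = 0.751160.
Step 6: alpha = 0.1. fail to reject H0.

W+ = 12, W- = 9, W = min = 9, p = 0.751160, fail to reject H0.


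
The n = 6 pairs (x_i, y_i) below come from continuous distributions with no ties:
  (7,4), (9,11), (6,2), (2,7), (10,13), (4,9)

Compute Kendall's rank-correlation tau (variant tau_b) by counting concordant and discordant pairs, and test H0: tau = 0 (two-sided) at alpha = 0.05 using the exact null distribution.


Step 1: Enumerate the 15 unordered pairs (i,j) with i<j and classify each by sign(x_j-x_i) * sign(y_j-y_i).
  (1,2):dx=+2,dy=+7->C; (1,3):dx=-1,dy=-2->C; (1,4):dx=-5,dy=+3->D; (1,5):dx=+3,dy=+9->C
  (1,6):dx=-3,dy=+5->D; (2,3):dx=-3,dy=-9->C; (2,4):dx=-7,dy=-4->C; (2,5):dx=+1,dy=+2->C
  (2,6):dx=-5,dy=-2->C; (3,4):dx=-4,dy=+5->D; (3,5):dx=+4,dy=+11->C; (3,6):dx=-2,dy=+7->D
  (4,5):dx=+8,dy=+6->C; (4,6):dx=+2,dy=+2->C; (5,6):dx=-6,dy=-4->C
Step 2: C = 11, D = 4, total pairs = 15.
Step 3: tau = (C - D)/(n(n-1)/2) = (11 - 4)/15 = 0.466667.
Step 4: Exact two-sided p-value (enumerate n! = 720 permutations of y under H0): p = 0.272222.
Step 5: alpha = 0.05. fail to reject H0.

tau_b = 0.4667 (C=11, D=4), p = 0.272222, fail to reject H0.


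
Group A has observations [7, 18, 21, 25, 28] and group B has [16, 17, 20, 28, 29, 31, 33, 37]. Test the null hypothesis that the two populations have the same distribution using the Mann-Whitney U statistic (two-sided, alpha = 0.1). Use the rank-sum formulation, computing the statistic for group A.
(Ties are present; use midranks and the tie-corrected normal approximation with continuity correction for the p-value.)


Step 1: Combine and sort all 13 observations; assign midranks.
sorted (value, group): (7,X), (16,Y), (17,Y), (18,X), (20,Y), (21,X), (25,X), (28,X), (28,Y), (29,Y), (31,Y), (33,Y), (37,Y)
ranks: 7->1, 16->2, 17->3, 18->4, 20->5, 21->6, 25->7, 28->8.5, 28->8.5, 29->10, 31->11, 33->12, 37->13
Step 2: Rank sum for X: R1 = 1 + 4 + 6 + 7 + 8.5 = 26.5.
Step 3: U_X = R1 - n1(n1+1)/2 = 26.5 - 5*6/2 = 26.5 - 15 = 11.5.
       U_Y = n1*n2 - U_X = 40 - 11.5 = 28.5.
Step 4: Ties are present, so use the tie-corrected normal approximation (with continuity correction) for the p-value.
Step 5: p-value = 0.240919; compare to alpha = 0.1. fail to reject H0.

U_X = 11.5, p = 0.240919, fail to reject H0 at alpha = 0.1.


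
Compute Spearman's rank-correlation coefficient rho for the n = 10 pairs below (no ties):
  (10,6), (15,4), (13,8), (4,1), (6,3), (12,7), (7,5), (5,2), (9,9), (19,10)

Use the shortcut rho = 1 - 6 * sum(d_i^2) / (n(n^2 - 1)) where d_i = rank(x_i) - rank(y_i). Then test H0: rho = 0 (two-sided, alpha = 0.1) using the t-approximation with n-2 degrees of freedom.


Step 1: Rank x and y separately (midranks; no ties here).
rank(x): 10->6, 15->9, 13->8, 4->1, 6->3, 12->7, 7->4, 5->2, 9->5, 19->10
rank(y): 6->6, 4->4, 8->8, 1->1, 3->3, 7->7, 5->5, 2->2, 9->9, 10->10
Step 2: d_i = R_x(i) - R_y(i); compute d_i^2.
  (6-6)^2=0, (9-4)^2=25, (8-8)^2=0, (1-1)^2=0, (3-3)^2=0, (7-7)^2=0, (4-5)^2=1, (2-2)^2=0, (5-9)^2=16, (10-10)^2=0
sum(d^2) = 42.
Step 3: rho = 1 - 6*42 / (10*(10^2 - 1)) = 1 - 252/990 = 0.745455.
Step 4: Under H0, t = rho * sqrt((n-2)/(1-rho^2)) = 3.1632 ~ t(8).
Step 5: Two-sided p-value from the t-distribution with 8 df = 0.013330.
Step 6: alpha = 0.1. reject H0.

rho = 0.7455, p = 0.013330, reject H0 at alpha = 0.1.


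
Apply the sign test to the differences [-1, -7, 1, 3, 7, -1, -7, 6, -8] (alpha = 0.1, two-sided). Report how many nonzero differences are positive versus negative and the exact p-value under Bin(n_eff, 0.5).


Step 1: Discard zero differences. Original n = 9; n_eff = number of nonzero differences = 9.
Nonzero differences (with sign): -1, -7, +1, +3, +7, -1, -7, +6, -8
Step 2: Count signs: positive = 4, negative = 5.
Step 3: Under H0: P(positive) = 0.5, so the number of positives S ~ Bin(9, 0.5).
Step 4: Two-sided exact p-value = sum of Bin(9,0.5) probabilities at or below the observed probability = 1.000000.
Step 5: alpha = 0.1. fail to reject H0.

n_eff = 9, pos = 4, neg = 5, p = 1.000000, fail to reject H0.


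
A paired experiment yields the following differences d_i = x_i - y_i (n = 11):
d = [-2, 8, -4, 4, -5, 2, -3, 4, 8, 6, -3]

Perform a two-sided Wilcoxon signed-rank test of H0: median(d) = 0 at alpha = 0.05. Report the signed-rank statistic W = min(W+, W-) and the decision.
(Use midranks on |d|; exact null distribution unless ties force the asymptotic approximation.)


Step 1: Drop any zero differences (none here) and take |d_i|.
|d| = [2, 8, 4, 4, 5, 2, 3, 4, 8, 6, 3]
Step 2: Midrank |d_i| (ties get averaged ranks).
ranks: |2|->1.5, |8|->10.5, |4|->6, |4|->6, |5|->8, |2|->1.5, |3|->3.5, |4|->6, |8|->10.5, |6|->9, |3|->3.5
Step 3: Attach original signs; sum ranks with positive sign and with negative sign.
W+ = 10.5 + 6 + 1.5 + 6 + 10.5 + 9 = 43.5
W- = 1.5 + 6 + 8 + 3.5 + 3.5 = 22.5
(Check: W+ + W- = 66 should equal n(n+1)/2 = 66.)
Step 4: Test statistic W = min(W+, W-) = 22.5.
Step 5: Ties in |d|, so use the tie-corrected normal approximation.
        E[W] = n(n+1)/4 = 11*12/4 = 33.
        Tie groups: |d|=2 (t=2), |d|=3 (t=2), |d|=4 (t=3), |d|=8 (t=2); sum(t^3 - t) = 42.
        Var[W] = n(n+1)(2n+1)/24 - sum(t^3-t)/48 = 3036/24 - 42/48 = 125.625.
        z = (W - E[W]) / sqrt(Var[W]) = (22.5 - 33) / 11.2083 = -0.9368.
        Two-sided p = 2*Phi(z) = 0.348857.
Step 6: alpha = 0.05. fail to reject H0.

W+ = 43.5, W- = 22.5, W = min = 22.5, p = 0.348857, fail to reject H0.


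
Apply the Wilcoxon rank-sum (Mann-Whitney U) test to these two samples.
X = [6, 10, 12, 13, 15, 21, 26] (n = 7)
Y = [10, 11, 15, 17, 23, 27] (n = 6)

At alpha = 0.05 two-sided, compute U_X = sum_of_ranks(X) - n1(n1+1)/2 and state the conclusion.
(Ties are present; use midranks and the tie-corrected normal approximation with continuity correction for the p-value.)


Step 1: Combine and sort all 13 observations; assign midranks.
sorted (value, group): (6,X), (10,X), (10,Y), (11,Y), (12,X), (13,X), (15,X), (15,Y), (17,Y), (21,X), (23,Y), (26,X), (27,Y)
ranks: 6->1, 10->2.5, 10->2.5, 11->4, 12->5, 13->6, 15->7.5, 15->7.5, 17->9, 21->10, 23->11, 26->12, 27->13
Step 2: Rank sum for X: R1 = 1 + 2.5 + 5 + 6 + 7.5 + 10 + 12 = 44.
Step 3: U_X = R1 - n1(n1+1)/2 = 44 - 7*8/2 = 44 - 28 = 16.
       U_Y = n1*n2 - U_X = 42 - 16 = 26.
Step 4: Ties are present, so use the tie-corrected normal approximation (with continuity correction) for the p-value.
Step 5: p-value = 0.519167; compare to alpha = 0.05. fail to reject H0.

U_X = 16, p = 0.519167, fail to reject H0 at alpha = 0.05.


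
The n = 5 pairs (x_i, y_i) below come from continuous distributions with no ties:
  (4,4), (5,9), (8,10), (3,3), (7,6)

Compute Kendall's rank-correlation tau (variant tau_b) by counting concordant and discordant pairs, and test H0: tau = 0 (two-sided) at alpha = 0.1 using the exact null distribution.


Step 1: Enumerate the 10 unordered pairs (i,j) with i<j and classify each by sign(x_j-x_i) * sign(y_j-y_i).
  (1,2):dx=+1,dy=+5->C; (1,3):dx=+4,dy=+6->C; (1,4):dx=-1,dy=-1->C; (1,5):dx=+3,dy=+2->C
  (2,3):dx=+3,dy=+1->C; (2,4):dx=-2,dy=-6->C; (2,5):dx=+2,dy=-3->D; (3,4):dx=-5,dy=-7->C
  (3,5):dx=-1,dy=-4->C; (4,5):dx=+4,dy=+3->C
Step 2: C = 9, D = 1, total pairs = 10.
Step 3: tau = (C - D)/(n(n-1)/2) = (9 - 1)/10 = 0.800000.
Step 4: Exact two-sided p-value (enumerate n! = 120 permutations of y under H0): p = 0.083333.
Step 5: alpha = 0.1. reject H0.

tau_b = 0.8000 (C=9, D=1), p = 0.083333, reject H0.


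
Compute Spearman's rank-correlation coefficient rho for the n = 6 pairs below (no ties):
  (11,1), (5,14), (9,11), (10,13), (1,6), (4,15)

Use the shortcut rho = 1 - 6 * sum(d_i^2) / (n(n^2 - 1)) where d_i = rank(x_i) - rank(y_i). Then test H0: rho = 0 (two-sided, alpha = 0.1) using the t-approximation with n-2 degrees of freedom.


Step 1: Rank x and y separately (midranks; no ties here).
rank(x): 11->6, 5->3, 9->4, 10->5, 1->1, 4->2
rank(y): 1->1, 14->5, 11->3, 13->4, 6->2, 15->6
Step 2: d_i = R_x(i) - R_y(i); compute d_i^2.
  (6-1)^2=25, (3-5)^2=4, (4-3)^2=1, (5-4)^2=1, (1-2)^2=1, (2-6)^2=16
sum(d^2) = 48.
Step 3: rho = 1 - 6*48 / (6*(6^2 - 1)) = 1 - 288/210 = -0.371429.
Step 4: Under H0, t = rho * sqrt((n-2)/(1-rho^2)) = -0.8001 ~ t(4).
Step 5: Two-sided p-value from the t-distribution with 4 df = 0.468478.
Step 6: alpha = 0.1. fail to reject H0.

rho = -0.3714, p = 0.468478, fail to reject H0 at alpha = 0.1.


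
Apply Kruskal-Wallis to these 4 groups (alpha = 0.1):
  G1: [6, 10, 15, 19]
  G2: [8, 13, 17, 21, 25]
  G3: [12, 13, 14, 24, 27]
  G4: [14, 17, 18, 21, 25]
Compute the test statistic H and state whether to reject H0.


Step 1: Combine all N = 19 observations and assign midranks.
sorted (value, group, rank): (6,G1,1), (8,G2,2), (10,G1,3), (12,G3,4), (13,G2,5.5), (13,G3,5.5), (14,G3,7.5), (14,G4,7.5), (15,G1,9), (17,G2,10.5), (17,G4,10.5), (18,G4,12), (19,G1,13), (21,G2,14.5), (21,G4,14.5), (24,G3,16), (25,G2,17.5), (25,G4,17.5), (27,G3,19)
Step 2: Sum ranks within each group.
R_1 = 26 (n_1 = 4)
R_2 = 50 (n_2 = 5)
R_3 = 52 (n_3 = 5)
R_4 = 62 (n_4 = 5)
Step 3: H = 12/(N(N+1)) * sum(R_i^2/n_i) - 3(N+1)
     = 12/(19*20) * (26^2/4 + 50^2/5 + 52^2/5 + 62^2/5) - 3*20
     = 0.031579 * 1978.6 - 60
     = 2.482105.
Step 4: Ties present; correction factor C = 1 - 30/(19^3 - 19) = 0.995614. Corrected H = 2.482105 / 0.995614 = 2.493040.
Step 5: Under H0, H ~ chi^2(3); p-value = 0.476550.
Step 6: alpha = 0.1. fail to reject H0.

H = 2.4930, df = 3, p = 0.476550, fail to reject H0.


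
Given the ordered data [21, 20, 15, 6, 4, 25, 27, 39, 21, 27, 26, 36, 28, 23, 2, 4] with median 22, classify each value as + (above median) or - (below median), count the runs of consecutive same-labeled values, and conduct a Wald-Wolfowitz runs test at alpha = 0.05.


Step 1: Compute median = 22; label A = above, B = below.
Labels in order: BBBBBAAABAAAAABB  (n_A = 8, n_B = 8)
Step 2: Count runs R = 5.
Step 3: Under H0 (random ordering), E[R] = 2*n_A*n_B/(n_A+n_B) + 1 = 2*8*8/16 + 1 = 9.0000.
        Var[R] = 2*n_A*n_B*(2*n_A*n_B - n_A - n_B) / ((n_A+n_B)^2 * (n_A+n_B-1)) = 14336/3840 = 3.7333.
        SD[R] = 1.9322.
Step 4: Continuity-corrected z = (R + 0.5 - E[R]) / SD[R] = (5 + 0.5 - 9.0000) / 1.9322 = -1.8114.
Step 5: Two-sided p-value via normal approximation = 2*(1 - Phi(|z|)) = 0.070076.
Step 6: alpha = 0.05. fail to reject H0.

R = 5, z = -1.8114, p = 0.070076, fail to reject H0.


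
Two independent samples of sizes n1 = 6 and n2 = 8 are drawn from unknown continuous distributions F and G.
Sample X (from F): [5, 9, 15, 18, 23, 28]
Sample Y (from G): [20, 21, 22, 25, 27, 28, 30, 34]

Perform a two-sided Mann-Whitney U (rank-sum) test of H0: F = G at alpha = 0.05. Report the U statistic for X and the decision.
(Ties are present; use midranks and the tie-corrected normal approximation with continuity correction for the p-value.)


Step 1: Combine and sort all 14 observations; assign midranks.
sorted (value, group): (5,X), (9,X), (15,X), (18,X), (20,Y), (21,Y), (22,Y), (23,X), (25,Y), (27,Y), (28,X), (28,Y), (30,Y), (34,Y)
ranks: 5->1, 9->2, 15->3, 18->4, 20->5, 21->6, 22->7, 23->8, 25->9, 27->10, 28->11.5, 28->11.5, 30->13, 34->14
Step 2: Rank sum for X: R1 = 1 + 2 + 3 + 4 + 8 + 11.5 = 29.5.
Step 3: U_X = R1 - n1(n1+1)/2 = 29.5 - 6*7/2 = 29.5 - 21 = 8.5.
       U_Y = n1*n2 - U_X = 48 - 8.5 = 39.5.
Step 4: Ties are present, so use the tie-corrected normal approximation (with continuity correction) for the p-value.
Step 5: p-value = 0.052547; compare to alpha = 0.05. fail to reject H0.

U_X = 8.5, p = 0.052547, fail to reject H0 at alpha = 0.05.


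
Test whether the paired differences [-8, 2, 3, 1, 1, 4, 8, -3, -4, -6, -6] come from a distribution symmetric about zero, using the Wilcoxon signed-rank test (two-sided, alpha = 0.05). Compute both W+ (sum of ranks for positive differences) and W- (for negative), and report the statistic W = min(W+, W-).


Step 1: Drop any zero differences (none here) and take |d_i|.
|d| = [8, 2, 3, 1, 1, 4, 8, 3, 4, 6, 6]
Step 2: Midrank |d_i| (ties get averaged ranks).
ranks: |8|->10.5, |2|->3, |3|->4.5, |1|->1.5, |1|->1.5, |4|->6.5, |8|->10.5, |3|->4.5, |4|->6.5, |6|->8.5, |6|->8.5
Step 3: Attach original signs; sum ranks with positive sign and with negative sign.
W+ = 3 + 4.5 + 1.5 + 1.5 + 6.5 + 10.5 = 27.5
W- = 10.5 + 4.5 + 6.5 + 8.5 + 8.5 = 38.5
(Check: W+ + W- = 66 should equal n(n+1)/2 = 66.)
Step 4: Test statistic W = min(W+, W-) = 27.5.
Step 5: Ties in |d|, so use the tie-corrected normal approximation.
        E[W] = n(n+1)/4 = 11*12/4 = 33.
        Tie groups: |d|=1 (t=2), |d|=3 (t=2), |d|=4 (t=2), |d|=6 (t=2), |d|=8 (t=2); sum(t^3 - t) = 30.
        Var[W] = n(n+1)(2n+1)/24 - sum(t^3-t)/48 = 3036/24 - 30/48 = 125.875.
        z = (W - E[W]) / sqrt(Var[W]) = (27.5 - 33) / 11.2194 = -0.4902.
        Two-sided p = 2*Phi(z) = 0.623977.
Step 6: alpha = 0.05. fail to reject H0.

W+ = 27.5, W- = 38.5, W = min = 27.5, p = 0.623977, fail to reject H0.


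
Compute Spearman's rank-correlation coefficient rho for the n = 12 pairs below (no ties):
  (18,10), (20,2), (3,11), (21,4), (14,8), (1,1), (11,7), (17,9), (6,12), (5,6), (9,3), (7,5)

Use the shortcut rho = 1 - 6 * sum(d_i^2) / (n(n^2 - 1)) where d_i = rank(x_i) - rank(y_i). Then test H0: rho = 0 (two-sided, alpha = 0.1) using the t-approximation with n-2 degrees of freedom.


Step 1: Rank x and y separately (midranks; no ties here).
rank(x): 18->10, 20->11, 3->2, 21->12, 14->8, 1->1, 11->7, 17->9, 6->4, 5->3, 9->6, 7->5
rank(y): 10->10, 2->2, 11->11, 4->4, 8->8, 1->1, 7->7, 9->9, 12->12, 6->6, 3->3, 5->5
Step 2: d_i = R_x(i) - R_y(i); compute d_i^2.
  (10-10)^2=0, (11-2)^2=81, (2-11)^2=81, (12-4)^2=64, (8-8)^2=0, (1-1)^2=0, (7-7)^2=0, (9-9)^2=0, (4-12)^2=64, (3-6)^2=9, (6-3)^2=9, (5-5)^2=0
sum(d^2) = 308.
Step 3: rho = 1 - 6*308 / (12*(12^2 - 1)) = 1 - 1848/1716 = -0.076923.
Step 4: Under H0, t = rho * sqrt((n-2)/(1-rho^2)) = -0.2440 ~ t(10).
Step 5: Two-sided p-value from the t-distribution with 10 df = 0.812183.
Step 6: alpha = 0.1. fail to reject H0.

rho = -0.0769, p = 0.812183, fail to reject H0 at alpha = 0.1.


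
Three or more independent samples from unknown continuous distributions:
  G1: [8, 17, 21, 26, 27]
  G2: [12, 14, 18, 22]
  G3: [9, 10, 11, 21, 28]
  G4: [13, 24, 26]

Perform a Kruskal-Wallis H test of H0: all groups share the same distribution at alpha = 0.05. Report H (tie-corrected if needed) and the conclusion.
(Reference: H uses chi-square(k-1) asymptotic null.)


Step 1: Combine all N = 17 observations and assign midranks.
sorted (value, group, rank): (8,G1,1), (9,G3,2), (10,G3,3), (11,G3,4), (12,G2,5), (13,G4,6), (14,G2,7), (17,G1,8), (18,G2,9), (21,G1,10.5), (21,G3,10.5), (22,G2,12), (24,G4,13), (26,G1,14.5), (26,G4,14.5), (27,G1,16), (28,G3,17)
Step 2: Sum ranks within each group.
R_1 = 50 (n_1 = 5)
R_2 = 33 (n_2 = 4)
R_3 = 36.5 (n_3 = 5)
R_4 = 33.5 (n_4 = 3)
Step 3: H = 12/(N(N+1)) * sum(R_i^2/n_i) - 3(N+1)
     = 12/(17*18) * (50^2/5 + 33^2/4 + 36.5^2/5 + 33.5^2/3) - 3*18
     = 0.039216 * 1412.78 - 54
     = 1.403268.
Step 4: Ties present; correction factor C = 1 - 12/(17^3 - 17) = 0.997549. Corrected H = 1.403268 / 0.997549 = 1.406716.
Step 5: Under H0, H ~ chi^2(3); p-value = 0.703961.
Step 6: alpha = 0.05. fail to reject H0.

H = 1.4067, df = 3, p = 0.703961, fail to reject H0.


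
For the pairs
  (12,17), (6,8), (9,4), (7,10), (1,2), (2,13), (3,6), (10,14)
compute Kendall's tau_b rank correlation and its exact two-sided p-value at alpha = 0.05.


Step 1: Enumerate the 28 unordered pairs (i,j) with i<j and classify each by sign(x_j-x_i) * sign(y_j-y_i).
  (1,2):dx=-6,dy=-9->C; (1,3):dx=-3,dy=-13->C; (1,4):dx=-5,dy=-7->C; (1,5):dx=-11,dy=-15->C
  (1,6):dx=-10,dy=-4->C; (1,7):dx=-9,dy=-11->C; (1,8):dx=-2,dy=-3->C; (2,3):dx=+3,dy=-4->D
  (2,4):dx=+1,dy=+2->C; (2,5):dx=-5,dy=-6->C; (2,6):dx=-4,dy=+5->D; (2,7):dx=-3,dy=-2->C
  (2,8):dx=+4,dy=+6->C; (3,4):dx=-2,dy=+6->D; (3,5):dx=-8,dy=-2->C; (3,6):dx=-7,dy=+9->D
  (3,7):dx=-6,dy=+2->D; (3,8):dx=+1,dy=+10->C; (4,5):dx=-6,dy=-8->C; (4,6):dx=-5,dy=+3->D
  (4,7):dx=-4,dy=-4->C; (4,8):dx=+3,dy=+4->C; (5,6):dx=+1,dy=+11->C; (5,7):dx=+2,dy=+4->C
  (5,8):dx=+9,dy=+12->C; (6,7):dx=+1,dy=-7->D; (6,8):dx=+8,dy=+1->C; (7,8):dx=+7,dy=+8->C
Step 2: C = 21, D = 7, total pairs = 28.
Step 3: tau = (C - D)/(n(n-1)/2) = (21 - 7)/28 = 0.500000.
Step 4: Exact two-sided p-value (enumerate n! = 40320 permutations of y under H0): p = 0.108681.
Step 5: alpha = 0.05. fail to reject H0.

tau_b = 0.5000 (C=21, D=7), p = 0.108681, fail to reject H0.


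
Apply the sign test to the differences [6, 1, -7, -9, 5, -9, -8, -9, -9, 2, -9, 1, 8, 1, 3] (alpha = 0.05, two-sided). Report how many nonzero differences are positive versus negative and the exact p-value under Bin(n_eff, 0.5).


Step 1: Discard zero differences. Original n = 15; n_eff = number of nonzero differences = 15.
Nonzero differences (with sign): +6, +1, -7, -9, +5, -9, -8, -9, -9, +2, -9, +1, +8, +1, +3
Step 2: Count signs: positive = 8, negative = 7.
Step 3: Under H0: P(positive) = 0.5, so the number of positives S ~ Bin(15, 0.5).
Step 4: Two-sided exact p-value = sum of Bin(15,0.5) probabilities at or below the observed probability = 1.000000.
Step 5: alpha = 0.05. fail to reject H0.

n_eff = 15, pos = 8, neg = 7, p = 1.000000, fail to reject H0.


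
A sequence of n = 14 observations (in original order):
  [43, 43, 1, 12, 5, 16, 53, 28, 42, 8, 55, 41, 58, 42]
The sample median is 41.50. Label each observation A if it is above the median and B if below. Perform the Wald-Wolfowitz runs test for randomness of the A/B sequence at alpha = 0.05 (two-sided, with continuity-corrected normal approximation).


Step 1: Compute median = 41.50; label A = above, B = below.
Labels in order: AABBBBABABABAA  (n_A = 7, n_B = 7)
Step 2: Count runs R = 9.
Step 3: Under H0 (random ordering), E[R] = 2*n_A*n_B/(n_A+n_B) + 1 = 2*7*7/14 + 1 = 8.0000.
        Var[R] = 2*n_A*n_B*(2*n_A*n_B - n_A - n_B) / ((n_A+n_B)^2 * (n_A+n_B-1)) = 8232/2548 = 3.2308.
        SD[R] = 1.7974.
Step 4: Continuity-corrected z = (R - 0.5 - E[R]) / SD[R] = (9 - 0.5 - 8.0000) / 1.7974 = 0.2782.
Step 5: Two-sided p-value via normal approximation = 2*(1 - Phi(|z|)) = 0.780879.
Step 6: alpha = 0.05. fail to reject H0.

R = 9, z = 0.2782, p = 0.780879, fail to reject H0.


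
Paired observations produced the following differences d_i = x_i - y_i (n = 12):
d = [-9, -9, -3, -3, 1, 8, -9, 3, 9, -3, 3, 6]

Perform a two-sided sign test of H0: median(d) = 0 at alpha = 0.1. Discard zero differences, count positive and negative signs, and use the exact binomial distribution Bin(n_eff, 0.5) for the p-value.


Step 1: Discard zero differences. Original n = 12; n_eff = number of nonzero differences = 12.
Nonzero differences (with sign): -9, -9, -3, -3, +1, +8, -9, +3, +9, -3, +3, +6
Step 2: Count signs: positive = 6, negative = 6.
Step 3: Under H0: P(positive) = 0.5, so the number of positives S ~ Bin(12, 0.5).
Step 4: Two-sided exact p-value = sum of Bin(12,0.5) probabilities at or below the observed probability = 1.000000.
Step 5: alpha = 0.1. fail to reject H0.

n_eff = 12, pos = 6, neg = 6, p = 1.000000, fail to reject H0.


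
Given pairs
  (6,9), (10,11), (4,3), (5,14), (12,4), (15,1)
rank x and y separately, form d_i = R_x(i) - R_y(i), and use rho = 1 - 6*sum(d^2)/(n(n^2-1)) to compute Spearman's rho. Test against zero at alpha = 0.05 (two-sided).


Step 1: Rank x and y separately (midranks; no ties here).
rank(x): 6->3, 10->4, 4->1, 5->2, 12->5, 15->6
rank(y): 9->4, 11->5, 3->2, 14->6, 4->3, 1->1
Step 2: d_i = R_x(i) - R_y(i); compute d_i^2.
  (3-4)^2=1, (4-5)^2=1, (1-2)^2=1, (2-6)^2=16, (5-3)^2=4, (6-1)^2=25
sum(d^2) = 48.
Step 3: rho = 1 - 6*48 / (6*(6^2 - 1)) = 1 - 288/210 = -0.371429.
Step 4: Under H0, t = rho * sqrt((n-2)/(1-rho^2)) = -0.8001 ~ t(4).
Step 5: Two-sided p-value from the t-distribution with 4 df = 0.468478.
Step 6: alpha = 0.05. fail to reject H0.

rho = -0.3714, p = 0.468478, fail to reject H0 at alpha = 0.05.


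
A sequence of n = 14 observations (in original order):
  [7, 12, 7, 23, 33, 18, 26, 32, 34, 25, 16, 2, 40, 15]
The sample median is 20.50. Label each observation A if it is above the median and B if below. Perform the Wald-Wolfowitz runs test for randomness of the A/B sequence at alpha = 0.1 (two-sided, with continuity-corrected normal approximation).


Step 1: Compute median = 20.50; label A = above, B = below.
Labels in order: BBBAABAAAABBAB  (n_A = 7, n_B = 7)
Step 2: Count runs R = 7.
Step 3: Under H0 (random ordering), E[R] = 2*n_A*n_B/(n_A+n_B) + 1 = 2*7*7/14 + 1 = 8.0000.
        Var[R] = 2*n_A*n_B*(2*n_A*n_B - n_A - n_B) / ((n_A+n_B)^2 * (n_A+n_B-1)) = 8232/2548 = 3.2308.
        SD[R] = 1.7974.
Step 4: Continuity-corrected z = (R + 0.5 - E[R]) / SD[R] = (7 + 0.5 - 8.0000) / 1.7974 = -0.2782.
Step 5: Two-sided p-value via normal approximation = 2*(1 - Phi(|z|)) = 0.780879.
Step 6: alpha = 0.1. fail to reject H0.

R = 7, z = -0.2782, p = 0.780879, fail to reject H0.


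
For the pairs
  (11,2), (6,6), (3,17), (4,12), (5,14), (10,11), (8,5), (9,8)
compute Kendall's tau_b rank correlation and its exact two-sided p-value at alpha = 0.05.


Step 1: Enumerate the 28 unordered pairs (i,j) with i<j and classify each by sign(x_j-x_i) * sign(y_j-y_i).
  (1,2):dx=-5,dy=+4->D; (1,3):dx=-8,dy=+15->D; (1,4):dx=-7,dy=+10->D; (1,5):dx=-6,dy=+12->D
  (1,6):dx=-1,dy=+9->D; (1,7):dx=-3,dy=+3->D; (1,8):dx=-2,dy=+6->D; (2,3):dx=-3,dy=+11->D
  (2,4):dx=-2,dy=+6->D; (2,5):dx=-1,dy=+8->D; (2,6):dx=+4,dy=+5->C; (2,7):dx=+2,dy=-1->D
  (2,8):dx=+3,dy=+2->C; (3,4):dx=+1,dy=-5->D; (3,5):dx=+2,dy=-3->D; (3,6):dx=+7,dy=-6->D
  (3,7):dx=+5,dy=-12->D; (3,8):dx=+6,dy=-9->D; (4,5):dx=+1,dy=+2->C; (4,6):dx=+6,dy=-1->D
  (4,7):dx=+4,dy=-7->D; (4,8):dx=+5,dy=-4->D; (5,6):dx=+5,dy=-3->D; (5,7):dx=+3,dy=-9->D
  (5,8):dx=+4,dy=-6->D; (6,7):dx=-2,dy=-6->C; (6,8):dx=-1,dy=-3->C; (7,8):dx=+1,dy=+3->C
Step 2: C = 6, D = 22, total pairs = 28.
Step 3: tau = (C - D)/(n(n-1)/2) = (6 - 22)/28 = -0.571429.
Step 4: Exact two-sided p-value (enumerate n! = 40320 permutations of y under H0): p = 0.061012.
Step 5: alpha = 0.05. fail to reject H0.

tau_b = -0.5714 (C=6, D=22), p = 0.061012, fail to reject H0.


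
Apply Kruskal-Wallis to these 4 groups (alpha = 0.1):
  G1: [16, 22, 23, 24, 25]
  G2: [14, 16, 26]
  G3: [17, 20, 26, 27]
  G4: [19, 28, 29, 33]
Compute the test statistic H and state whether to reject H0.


Step 1: Combine all N = 16 observations and assign midranks.
sorted (value, group, rank): (14,G2,1), (16,G1,2.5), (16,G2,2.5), (17,G3,4), (19,G4,5), (20,G3,6), (22,G1,7), (23,G1,8), (24,G1,9), (25,G1,10), (26,G2,11.5), (26,G3,11.5), (27,G3,13), (28,G4,14), (29,G4,15), (33,G4,16)
Step 2: Sum ranks within each group.
R_1 = 36.5 (n_1 = 5)
R_2 = 15 (n_2 = 3)
R_3 = 34.5 (n_3 = 4)
R_4 = 50 (n_4 = 4)
Step 3: H = 12/(N(N+1)) * sum(R_i^2/n_i) - 3(N+1)
     = 12/(16*17) * (36.5^2/5 + 15^2/3 + 34.5^2/4 + 50^2/4) - 3*17
     = 0.044118 * 1264.01 - 51
     = 4.765257.
Step 4: Ties present; correction factor C = 1 - 12/(16^3 - 16) = 0.997059. Corrected H = 4.765257 / 0.997059 = 4.779314.
Step 5: Under H0, H ~ chi^2(3); p-value = 0.188689.
Step 6: alpha = 0.1. fail to reject H0.

H = 4.7793, df = 3, p = 0.188689, fail to reject H0.


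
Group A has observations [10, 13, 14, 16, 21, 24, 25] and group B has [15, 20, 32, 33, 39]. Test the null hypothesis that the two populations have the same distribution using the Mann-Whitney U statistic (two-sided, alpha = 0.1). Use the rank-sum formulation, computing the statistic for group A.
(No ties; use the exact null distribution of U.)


Step 1: Combine and sort all 12 observations; assign midranks.
sorted (value, group): (10,X), (13,X), (14,X), (15,Y), (16,X), (20,Y), (21,X), (24,X), (25,X), (32,Y), (33,Y), (39,Y)
ranks: 10->1, 13->2, 14->3, 15->4, 16->5, 20->6, 21->7, 24->8, 25->9, 32->10, 33->11, 39->12
Step 2: Rank sum for X: R1 = 1 + 2 + 3 + 5 + 7 + 8 + 9 = 35.
Step 3: U_X = R1 - n1(n1+1)/2 = 35 - 7*8/2 = 35 - 28 = 7.
       U_Y = n1*n2 - U_X = 35 - 7 = 28.
Step 4: No ties, so the exact null distribution of U (based on enumerating the C(12,7) = 792 equally likely rank assignments) gives the two-sided p-value.
Step 5: p-value = 0.106061; compare to alpha = 0.1. fail to reject H0.

U_X = 7, p = 0.106061, fail to reject H0 at alpha = 0.1.


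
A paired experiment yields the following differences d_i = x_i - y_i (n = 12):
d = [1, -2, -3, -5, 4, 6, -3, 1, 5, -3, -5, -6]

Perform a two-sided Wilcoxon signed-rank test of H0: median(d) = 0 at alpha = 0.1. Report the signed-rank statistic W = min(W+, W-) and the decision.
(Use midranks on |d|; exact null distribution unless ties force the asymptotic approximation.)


Step 1: Drop any zero differences (none here) and take |d_i|.
|d| = [1, 2, 3, 5, 4, 6, 3, 1, 5, 3, 5, 6]
Step 2: Midrank |d_i| (ties get averaged ranks).
ranks: |1|->1.5, |2|->3, |3|->5, |5|->9, |4|->7, |6|->11.5, |3|->5, |1|->1.5, |5|->9, |3|->5, |5|->9, |6|->11.5
Step 3: Attach original signs; sum ranks with positive sign and with negative sign.
W+ = 1.5 + 7 + 11.5 + 1.5 + 9 = 30.5
W- = 3 + 5 + 9 + 5 + 5 + 9 + 11.5 = 47.5
(Check: W+ + W- = 78 should equal n(n+1)/2 = 78.)
Step 4: Test statistic W = min(W+, W-) = 30.5.
Step 5: Ties in |d|, so use the tie-corrected normal approximation.
        E[W] = n(n+1)/4 = 12*13/4 = 39.
        Tie groups: |d|=1 (t=2), |d|=3 (t=3), |d|=5 (t=3), |d|=6 (t=2); sum(t^3 - t) = 60.
        Var[W] = n(n+1)(2n+1)/24 - sum(t^3-t)/48 = 3900/24 - 60/48 = 161.25.
        z = (W - E[W]) / sqrt(Var[W]) = (30.5 - 39) / 12.6984 = -0.6694.
        Two-sided p = 2*Phi(z) = 0.503257.
Step 6: alpha = 0.1. fail to reject H0.

W+ = 30.5, W- = 47.5, W = min = 30.5, p = 0.503257, fail to reject H0.


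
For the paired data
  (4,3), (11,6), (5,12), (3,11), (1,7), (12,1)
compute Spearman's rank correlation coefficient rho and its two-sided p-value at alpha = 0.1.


Step 1: Rank x and y separately (midranks; no ties here).
rank(x): 4->3, 11->5, 5->4, 3->2, 1->1, 12->6
rank(y): 3->2, 6->3, 12->6, 11->5, 7->4, 1->1
Step 2: d_i = R_x(i) - R_y(i); compute d_i^2.
  (3-2)^2=1, (5-3)^2=4, (4-6)^2=4, (2-5)^2=9, (1-4)^2=9, (6-1)^2=25
sum(d^2) = 52.
Step 3: rho = 1 - 6*52 / (6*(6^2 - 1)) = 1 - 312/210 = -0.485714.
Step 4: Under H0, t = rho * sqrt((n-2)/(1-rho^2)) = -1.1113 ~ t(4).
Step 5: Two-sided p-value from the t-distribution with 4 df = 0.328723.
Step 6: alpha = 0.1. fail to reject H0.

rho = -0.4857, p = 0.328723, fail to reject H0 at alpha = 0.1.


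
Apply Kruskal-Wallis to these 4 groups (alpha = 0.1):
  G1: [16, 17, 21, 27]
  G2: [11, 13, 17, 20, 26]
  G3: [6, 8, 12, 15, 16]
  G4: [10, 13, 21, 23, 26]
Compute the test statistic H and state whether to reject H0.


Step 1: Combine all N = 19 observations and assign midranks.
sorted (value, group, rank): (6,G3,1), (8,G3,2), (10,G4,3), (11,G2,4), (12,G3,5), (13,G2,6.5), (13,G4,6.5), (15,G3,8), (16,G1,9.5), (16,G3,9.5), (17,G1,11.5), (17,G2,11.5), (20,G2,13), (21,G1,14.5), (21,G4,14.5), (23,G4,16), (26,G2,17.5), (26,G4,17.5), (27,G1,19)
Step 2: Sum ranks within each group.
R_1 = 54.5 (n_1 = 4)
R_2 = 52.5 (n_2 = 5)
R_3 = 25.5 (n_3 = 5)
R_4 = 57.5 (n_4 = 5)
Step 3: H = 12/(N(N+1)) * sum(R_i^2/n_i) - 3(N+1)
     = 12/(19*20) * (54.5^2/4 + 52.5^2/5 + 25.5^2/5 + 57.5^2/5) - 3*20
     = 0.031579 * 2085.11 - 60
     = 5.845658.
Step 4: Ties present; correction factor C = 1 - 30/(19^3 - 19) = 0.995614. Corrected H = 5.845658 / 0.995614 = 5.871410.
Step 5: Under H0, H ~ chi^2(3); p-value = 0.118037.
Step 6: alpha = 0.1. fail to reject H0.

H = 5.8714, df = 3, p = 0.118037, fail to reject H0.


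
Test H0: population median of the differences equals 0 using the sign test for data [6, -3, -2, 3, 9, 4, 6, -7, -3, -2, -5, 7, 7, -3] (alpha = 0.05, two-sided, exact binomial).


Step 1: Discard zero differences. Original n = 14; n_eff = number of nonzero differences = 14.
Nonzero differences (with sign): +6, -3, -2, +3, +9, +4, +6, -7, -3, -2, -5, +7, +7, -3
Step 2: Count signs: positive = 7, negative = 7.
Step 3: Under H0: P(positive) = 0.5, so the number of positives S ~ Bin(14, 0.5).
Step 4: Two-sided exact p-value = sum of Bin(14,0.5) probabilities at or below the observed probability = 1.000000.
Step 5: alpha = 0.05. fail to reject H0.

n_eff = 14, pos = 7, neg = 7, p = 1.000000, fail to reject H0.


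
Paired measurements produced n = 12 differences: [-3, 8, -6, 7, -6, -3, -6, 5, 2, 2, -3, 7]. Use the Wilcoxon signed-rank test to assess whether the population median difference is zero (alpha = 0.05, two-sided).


Step 1: Drop any zero differences (none here) and take |d_i|.
|d| = [3, 8, 6, 7, 6, 3, 6, 5, 2, 2, 3, 7]
Step 2: Midrank |d_i| (ties get averaged ranks).
ranks: |3|->4, |8|->12, |6|->8, |7|->10.5, |6|->8, |3|->4, |6|->8, |5|->6, |2|->1.5, |2|->1.5, |3|->4, |7|->10.5
Step 3: Attach original signs; sum ranks with positive sign and with negative sign.
W+ = 12 + 10.5 + 6 + 1.5 + 1.5 + 10.5 = 42
W- = 4 + 8 + 8 + 4 + 8 + 4 = 36
(Check: W+ + W- = 78 should equal n(n+1)/2 = 78.)
Step 4: Test statistic W = min(W+, W-) = 36.
Step 5: Ties in |d|, so use the tie-corrected normal approximation.
        E[W] = n(n+1)/4 = 12*13/4 = 39.
        Tie groups: |d|=2 (t=2), |d|=3 (t=3), |d|=6 (t=3), |d|=7 (t=2); sum(t^3 - t) = 60.
        Var[W] = n(n+1)(2n+1)/24 - sum(t^3-t)/48 = 3900/24 - 60/48 = 161.25.
        z = (W - E[W]) / sqrt(Var[W]) = (36 - 39) / 12.6984 = -0.2362.
        Two-sided p = 2*Phi(z) = 0.813239.
Step 6: alpha = 0.05. fail to reject H0.

W+ = 42, W- = 36, W = min = 36, p = 0.813239, fail to reject H0.


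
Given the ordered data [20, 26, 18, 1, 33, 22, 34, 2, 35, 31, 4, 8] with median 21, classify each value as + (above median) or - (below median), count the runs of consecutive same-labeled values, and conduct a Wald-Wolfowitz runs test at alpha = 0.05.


Step 1: Compute median = 21; label A = above, B = below.
Labels in order: BABBAAABAABB  (n_A = 6, n_B = 6)
Step 2: Count runs R = 7.
Step 3: Under H0 (random ordering), E[R] = 2*n_A*n_B/(n_A+n_B) + 1 = 2*6*6/12 + 1 = 7.0000.
        Var[R] = 2*n_A*n_B*(2*n_A*n_B - n_A - n_B) / ((n_A+n_B)^2 * (n_A+n_B-1)) = 4320/1584 = 2.7273.
        SD[R] = 1.6514.
Step 4: R = E[R], so z = 0 with no continuity correction.
Step 5: Two-sided p-value via normal approximation = 2*(1 - Phi(|z|)) = 1.000000.
Step 6: alpha = 0.05. fail to reject H0.

R = 7, z = 0.0000, p = 1.000000, fail to reject H0.


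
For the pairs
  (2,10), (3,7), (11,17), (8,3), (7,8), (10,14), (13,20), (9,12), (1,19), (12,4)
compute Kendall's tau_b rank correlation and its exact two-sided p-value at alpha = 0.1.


Step 1: Enumerate the 45 unordered pairs (i,j) with i<j and classify each by sign(x_j-x_i) * sign(y_j-y_i).
  (1,2):dx=+1,dy=-3->D; (1,3):dx=+9,dy=+7->C; (1,4):dx=+6,dy=-7->D; (1,5):dx=+5,dy=-2->D
  (1,6):dx=+8,dy=+4->C; (1,7):dx=+11,dy=+10->C; (1,8):dx=+7,dy=+2->C; (1,9):dx=-1,dy=+9->D
  (1,10):dx=+10,dy=-6->D; (2,3):dx=+8,dy=+10->C; (2,4):dx=+5,dy=-4->D; (2,5):dx=+4,dy=+1->C
  (2,6):dx=+7,dy=+7->C; (2,7):dx=+10,dy=+13->C; (2,8):dx=+6,dy=+5->C; (2,9):dx=-2,dy=+12->D
  (2,10):dx=+9,dy=-3->D; (3,4):dx=-3,dy=-14->C; (3,5):dx=-4,dy=-9->C; (3,6):dx=-1,dy=-3->C
  (3,7):dx=+2,dy=+3->C; (3,8):dx=-2,dy=-5->C; (3,9):dx=-10,dy=+2->D; (3,10):dx=+1,dy=-13->D
  (4,5):dx=-1,dy=+5->D; (4,6):dx=+2,dy=+11->C; (4,7):dx=+5,dy=+17->C; (4,8):dx=+1,dy=+9->C
  (4,9):dx=-7,dy=+16->D; (4,10):dx=+4,dy=+1->C; (5,6):dx=+3,dy=+6->C; (5,7):dx=+6,dy=+12->C
  (5,8):dx=+2,dy=+4->C; (5,9):dx=-6,dy=+11->D; (5,10):dx=+5,dy=-4->D; (6,7):dx=+3,dy=+6->C
  (6,8):dx=-1,dy=-2->C; (6,9):dx=-9,dy=+5->D; (6,10):dx=+2,dy=-10->D; (7,8):dx=-4,dy=-8->C
  (7,9):dx=-12,dy=-1->C; (7,10):dx=-1,dy=-16->C; (8,9):dx=-8,dy=+7->D; (8,10):dx=+3,dy=-8->D
  (9,10):dx=+11,dy=-15->D
Step 2: C = 26, D = 19, total pairs = 45.
Step 3: tau = (C - D)/(n(n-1)/2) = (26 - 19)/45 = 0.155556.
Step 4: Exact two-sided p-value (enumerate n! = 3628800 permutations of y under H0): p = 0.600654.
Step 5: alpha = 0.1. fail to reject H0.

tau_b = 0.1556 (C=26, D=19), p = 0.600654, fail to reject H0.


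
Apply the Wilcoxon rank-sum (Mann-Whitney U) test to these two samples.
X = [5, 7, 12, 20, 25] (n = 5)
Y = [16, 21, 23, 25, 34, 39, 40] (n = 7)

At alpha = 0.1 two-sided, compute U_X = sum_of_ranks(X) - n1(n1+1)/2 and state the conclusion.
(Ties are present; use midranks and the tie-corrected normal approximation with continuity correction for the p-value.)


Step 1: Combine and sort all 12 observations; assign midranks.
sorted (value, group): (5,X), (7,X), (12,X), (16,Y), (20,X), (21,Y), (23,Y), (25,X), (25,Y), (34,Y), (39,Y), (40,Y)
ranks: 5->1, 7->2, 12->3, 16->4, 20->5, 21->6, 23->7, 25->8.5, 25->8.5, 34->10, 39->11, 40->12
Step 2: Rank sum for X: R1 = 1 + 2 + 3 + 5 + 8.5 = 19.5.
Step 3: U_X = R1 - n1(n1+1)/2 = 19.5 - 5*6/2 = 19.5 - 15 = 4.5.
       U_Y = n1*n2 - U_X = 35 - 4.5 = 30.5.
Step 4: Ties are present, so use the tie-corrected normal approximation (with continuity correction) for the p-value.
Step 5: p-value = 0.041997; compare to alpha = 0.1. reject H0.

U_X = 4.5, p = 0.041997, reject H0 at alpha = 0.1.


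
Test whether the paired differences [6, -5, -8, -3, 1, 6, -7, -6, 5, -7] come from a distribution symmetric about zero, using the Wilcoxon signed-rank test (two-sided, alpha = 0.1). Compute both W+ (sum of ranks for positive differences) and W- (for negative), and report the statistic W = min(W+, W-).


Step 1: Drop any zero differences (none here) and take |d_i|.
|d| = [6, 5, 8, 3, 1, 6, 7, 6, 5, 7]
Step 2: Midrank |d_i| (ties get averaged ranks).
ranks: |6|->6, |5|->3.5, |8|->10, |3|->2, |1|->1, |6|->6, |7|->8.5, |6|->6, |5|->3.5, |7|->8.5
Step 3: Attach original signs; sum ranks with positive sign and with negative sign.
W+ = 6 + 1 + 6 + 3.5 = 16.5
W- = 3.5 + 10 + 2 + 8.5 + 6 + 8.5 = 38.5
(Check: W+ + W- = 55 should equal n(n+1)/2 = 55.)
Step 4: Test statistic W = min(W+, W-) = 16.5.
Step 5: Ties in |d|, so use the tie-corrected normal approximation.
        E[W] = n(n+1)/4 = 10*11/4 = 27.5.
        Tie groups: |d|=5 (t=2), |d|=6 (t=3), |d|=7 (t=2); sum(t^3 - t) = 36.
        Var[W] = n(n+1)(2n+1)/24 - sum(t^3-t)/48 = 2310/24 - 36/48 = 95.5.
        z = (W - E[W]) / sqrt(Var[W]) = (16.5 - 27.5) / 9.7724 = -1.1256.
        Two-sided p = 2*Phi(z) = 0.260327.
Step 6: alpha = 0.1. fail to reject H0.

W+ = 16.5, W- = 38.5, W = min = 16.5, p = 0.260327, fail to reject H0.


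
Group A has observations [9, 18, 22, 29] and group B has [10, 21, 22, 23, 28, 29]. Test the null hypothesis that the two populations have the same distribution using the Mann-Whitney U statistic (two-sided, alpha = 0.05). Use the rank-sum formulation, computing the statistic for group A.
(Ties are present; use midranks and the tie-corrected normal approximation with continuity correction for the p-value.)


Step 1: Combine and sort all 10 observations; assign midranks.
sorted (value, group): (9,X), (10,Y), (18,X), (21,Y), (22,X), (22,Y), (23,Y), (28,Y), (29,X), (29,Y)
ranks: 9->1, 10->2, 18->3, 21->4, 22->5.5, 22->5.5, 23->7, 28->8, 29->9.5, 29->9.5
Step 2: Rank sum for X: R1 = 1 + 3 + 5.5 + 9.5 = 19.
Step 3: U_X = R1 - n1(n1+1)/2 = 19 - 4*5/2 = 19 - 10 = 9.
       U_Y = n1*n2 - U_X = 24 - 9 = 15.
Step 4: Ties are present, so use the tie-corrected normal approximation (with continuity correction) for the p-value.
Step 5: p-value = 0.591778; compare to alpha = 0.05. fail to reject H0.

U_X = 9, p = 0.591778, fail to reject H0 at alpha = 0.05.
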